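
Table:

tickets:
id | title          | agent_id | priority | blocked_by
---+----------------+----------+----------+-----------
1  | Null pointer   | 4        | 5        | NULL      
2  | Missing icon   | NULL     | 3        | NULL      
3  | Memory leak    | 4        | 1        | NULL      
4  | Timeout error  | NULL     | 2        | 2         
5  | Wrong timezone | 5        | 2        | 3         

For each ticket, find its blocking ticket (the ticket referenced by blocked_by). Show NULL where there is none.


This is a self-join: tickets is joined to a second copy of itself, matching each row's blocked_by to another row's id. Use LEFT JOIN so rows with blocked_by=NULL are kept.
  - ticket 1 (Null pointer): blocked_by=NULL -> NULL
  - ticket 2 (Missing icon): blocked_by=NULL -> NULL
  - ticket 3 (Memory leak): blocked_by=NULL -> NULL
  - ticket 4 (Timeout error): blocked_by=2 -> Missing icon
  - ticket 5 (Wrong timezone): blocked_by=3 -> Memory leak

SQL:
SELECT a.title AS item, b.title AS blocked_by
FROM tickets a
LEFT JOIN tickets b ON a.blocked_by = b.id

Result:
item           | blocked_by  
---------------+-------------
Null pointer   | NULL        
Missing icon   | NULL        
Memory leak    | NULL        
Timeout error  | Missing icon
Wrong timezone | Memory leak 


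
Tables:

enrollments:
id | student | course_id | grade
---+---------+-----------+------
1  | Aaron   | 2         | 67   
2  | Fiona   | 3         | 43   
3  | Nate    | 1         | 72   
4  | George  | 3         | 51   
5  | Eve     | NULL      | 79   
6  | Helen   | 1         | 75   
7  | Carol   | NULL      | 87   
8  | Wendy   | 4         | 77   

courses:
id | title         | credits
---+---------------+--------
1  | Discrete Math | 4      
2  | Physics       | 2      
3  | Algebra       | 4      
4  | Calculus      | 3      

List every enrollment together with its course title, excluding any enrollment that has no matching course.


INNER JOIN keeps only enrollments rows whose course_id matches an id in courses. Walk through each enrollment:
  - enrollment 1 (Aaron): course_id=2 -> matches Physics
  - enrollment 2 (Fiona): course_id=3 -> matches Algebra
  - enrollment 3 (Nate): course_id=1 -> matches Discrete Math
  - enrollment 4 (George): course_id=3 -> matches Algebra
  - enrollment 5 (Eve): course_id=NULL, no match -> dropped
  - enrollment 6 (Helen): course_id=1 -> matches Discrete Math
  - enrollment 7 (Carol): course_id=NULL, no match -> dropped
  - enrollment 8 (Wendy): course_id=4 -> matches Calculus
So 2 of 8 rows are dropped.

SQL:
SELECT a.student, b.title AS course
FROM enrollments a
INNER JOIN courses b ON a.course_id = b.id

Result:
student | course       
--------+--------------
Aaron   | Physics      
Fiona   | Algebra      
Nate    | Discrete Math
George  | Algebra      
Helen   | Discrete Math
Wendy   | Calculus     


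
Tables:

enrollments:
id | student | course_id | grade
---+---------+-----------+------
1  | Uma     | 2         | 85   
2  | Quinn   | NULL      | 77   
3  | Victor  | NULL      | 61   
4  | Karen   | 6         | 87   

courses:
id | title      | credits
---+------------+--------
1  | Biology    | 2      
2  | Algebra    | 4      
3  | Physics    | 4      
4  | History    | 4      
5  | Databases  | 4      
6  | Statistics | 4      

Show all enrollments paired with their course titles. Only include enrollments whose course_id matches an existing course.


INNER JOIN keeps only enrollments rows whose course_id matches an id in courses. Walk through each enrollment:
  - enrollment 1 (Uma): course_id=2 -> matches Algebra
  - enrollment 2 (Quinn): course_id=NULL, no match -> dropped
  - enrollment 3 (Victor): course_id=NULL, no match -> dropped
  - enrollment 4 (Karen): course_id=6 -> matches Statistics
So 2 of 4 rows are dropped.

SQL:
SELECT a.student, b.title AS course
FROM enrollments a
INNER JOIN courses b ON a.course_id = b.id

Result:
student | course    
--------+-----------
Uma     | Algebra   
Karen   | Statistics


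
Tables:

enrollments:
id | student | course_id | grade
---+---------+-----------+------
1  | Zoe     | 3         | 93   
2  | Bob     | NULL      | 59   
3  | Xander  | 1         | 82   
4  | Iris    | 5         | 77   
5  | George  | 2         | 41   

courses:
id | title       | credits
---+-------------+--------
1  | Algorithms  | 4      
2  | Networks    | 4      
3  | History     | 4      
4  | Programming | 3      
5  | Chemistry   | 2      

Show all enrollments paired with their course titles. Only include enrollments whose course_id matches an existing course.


INNER JOIN keeps only enrollments rows whose course_id matches an id in courses. Walk through each enrollment:
  - enrollment 1 (Zoe): course_id=3 -> matches History
  - enrollment 2 (Bob): course_id=NULL, no match -> dropped
  - enrollment 3 (Xander): course_id=1 -> matches Algorithms
  - enrollment 4 (Iris): course_id=5 -> matches Chemistry
  - enrollment 5 (George): course_id=2 -> matches Networks
So 1 of 5 rows is dropped.

SQL:
SELECT a.student, b.title AS course
FROM enrollments a
INNER JOIN courses b ON a.course_id = b.id

Result:
student | course    
--------+-----------
Zoe     | History   
Xander  | Algorithms
Iris    | Chemistry 
George  | Networks  


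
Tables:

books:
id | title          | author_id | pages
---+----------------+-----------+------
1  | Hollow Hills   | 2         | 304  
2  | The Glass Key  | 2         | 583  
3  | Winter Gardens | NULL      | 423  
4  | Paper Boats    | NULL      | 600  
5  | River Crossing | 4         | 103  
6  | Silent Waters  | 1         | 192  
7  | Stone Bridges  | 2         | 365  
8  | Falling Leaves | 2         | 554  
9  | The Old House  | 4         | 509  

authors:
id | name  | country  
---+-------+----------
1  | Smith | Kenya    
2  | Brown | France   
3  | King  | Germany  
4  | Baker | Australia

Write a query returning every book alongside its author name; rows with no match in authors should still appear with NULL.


LEFT JOIN keeps every row from books (the left table); where author_id has no match in authors, the author columns become NULL. Walk through each book:
  - book 1 (Hollow Hills): author_id=2 -> matches Brown
  - book 2 (The Glass Key): author_id=2 -> matches Brown
  - book 3 (Winter Gardens): author_id=NULL, no match -> kept with NULL
  - book 4 (Paper Boats): author_id=NULL, no match -> kept with NULL
  - book 5 (River Crossing): author_id=4 -> matches Baker
  - book 6 (Silent Waters): author_id=1 -> matches Smith
  - book 7 (Stone Bridges): author_id=2 -> matches Brown
  - book 8 (Falling Leaves): author_id=2 -> matches Brown
  - book 9 (The Old House): author_id=4 -> matches Baker
All 9 rows appear; 2 have NULL author.

SQL:
SELECT a.title, b.name AS author
FROM books a
LEFT JOIN authors b ON a.author_id = b.id

Result:
title          | author
---------------+-------
Hollow Hills   | Brown 
The Glass Key  | Brown 
Winter Gardens | NULL  
Paper Boats    | NULL  
River Crossing | Baker 
Silent Waters  | Smith 
Stone Bridges  | Brown 
Falling Leaves | Brown 
The Old House  | Baker 


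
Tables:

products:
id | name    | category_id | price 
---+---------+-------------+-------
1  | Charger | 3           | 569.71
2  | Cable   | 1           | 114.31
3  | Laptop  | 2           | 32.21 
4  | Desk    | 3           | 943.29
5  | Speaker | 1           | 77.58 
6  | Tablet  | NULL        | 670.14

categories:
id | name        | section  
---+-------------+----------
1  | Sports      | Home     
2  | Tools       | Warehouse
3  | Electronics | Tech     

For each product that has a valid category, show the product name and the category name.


INNER JOIN keeps only products rows whose category_id matches an id in categories. Walk through each product:
  - product 1 (Charger): category_id=3 -> matches Electronics
  - product 2 (Cable): category_id=1 -> matches Sports
  - product 3 (Laptop): category_id=2 -> matches Tools
  - product 4 (Desk): category_id=3 -> matches Electronics
  - product 5 (Speaker): category_id=1 -> matches Sports
  - product 6 (Tablet): category_id=NULL, no match -> dropped
So 1 of 6 rows is dropped.

SQL:
SELECT a.name, b.name AS category
FROM products a
INNER JOIN categories b ON a.category_id = b.id

Result:
name    | category   
--------+------------
Charger | Electronics
Cable   | Sports     
Laptop  | Tools      
Desk    | Electronics
Speaker | Sports     


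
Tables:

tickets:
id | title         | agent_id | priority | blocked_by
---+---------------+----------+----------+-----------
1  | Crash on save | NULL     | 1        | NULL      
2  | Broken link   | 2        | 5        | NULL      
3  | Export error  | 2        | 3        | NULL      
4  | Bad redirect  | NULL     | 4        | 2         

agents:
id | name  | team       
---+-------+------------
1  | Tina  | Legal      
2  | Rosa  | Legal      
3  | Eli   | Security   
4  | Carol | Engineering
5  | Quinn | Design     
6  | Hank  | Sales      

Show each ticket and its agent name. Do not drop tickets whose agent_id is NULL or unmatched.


LEFT JOIN keeps every row from tickets (the left table); where agent_id has no match in agents, the agent columns become NULL. Walk through each ticket:
  - ticket 1 (Crash on save): agent_id=NULL, no match -> kept with NULL
  - ticket 2 (Broken link): agent_id=2 -> matches Rosa
  - ticket 3 (Export error): agent_id=2 -> matches Rosa
  - ticket 4 (Bad redirect): agent_id=NULL, no match -> kept with NULL
All 4 rows appear; 2 have NULL agent.

SQL:
SELECT a.title, b.name AS agent
FROM tickets a
LEFT JOIN agents b ON a.agent_id = b.id

Result:
title         | agent
--------------+------
Crash on save | NULL 
Broken link   | Rosa 
Export error  | Rosa 
Bad redirect  | NULL 


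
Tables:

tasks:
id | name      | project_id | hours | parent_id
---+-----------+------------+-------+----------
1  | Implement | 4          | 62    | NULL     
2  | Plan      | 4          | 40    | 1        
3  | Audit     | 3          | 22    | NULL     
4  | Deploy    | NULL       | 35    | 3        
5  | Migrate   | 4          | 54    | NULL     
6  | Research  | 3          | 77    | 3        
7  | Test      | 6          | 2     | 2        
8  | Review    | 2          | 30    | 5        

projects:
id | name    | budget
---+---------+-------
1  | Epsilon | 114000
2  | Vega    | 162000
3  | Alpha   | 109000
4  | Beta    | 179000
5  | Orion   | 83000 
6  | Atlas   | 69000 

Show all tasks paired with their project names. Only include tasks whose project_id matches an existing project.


INNER JOIN keeps only tasks rows whose project_id matches an id in projects. Walk through each task:
  - task 1 (Implement): project_id=4 -> matches Beta
  - task 2 (Plan): project_id=4 -> matches Beta
  - task 3 (Audit): project_id=3 -> matches Alpha
  - task 4 (Deploy): project_id=NULL, no match -> dropped
  - task 5 (Migrate): project_id=4 -> matches Beta
  - task 6 (Research): project_id=3 -> matches Alpha
  - task 7 (Test): project_id=6 -> matches Atlas
  - task 8 (Review): project_id=2 -> matches Vega
So 1 of 8 rows is dropped.

SQL:
SELECT a.name, b.name AS project
FROM tasks a
INNER JOIN projects b ON a.project_id = b.id

Result:
name      | project
----------+--------
Implement | Beta   
Plan      | Beta   
Audit     | Alpha  
Migrate   | Beta   
Research  | Alpha  
Test      | Atlas  
Review    | Vega   


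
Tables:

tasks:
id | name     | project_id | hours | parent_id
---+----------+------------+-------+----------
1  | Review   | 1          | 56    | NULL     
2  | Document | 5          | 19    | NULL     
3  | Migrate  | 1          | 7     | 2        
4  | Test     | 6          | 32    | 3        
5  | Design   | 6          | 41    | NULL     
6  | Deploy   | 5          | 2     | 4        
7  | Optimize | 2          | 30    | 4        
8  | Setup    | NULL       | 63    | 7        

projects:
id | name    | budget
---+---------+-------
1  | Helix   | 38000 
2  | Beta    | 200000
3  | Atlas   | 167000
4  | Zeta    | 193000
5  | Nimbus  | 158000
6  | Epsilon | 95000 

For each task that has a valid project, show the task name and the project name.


INNER JOIN keeps only tasks rows whose project_id matches an id in projects. Walk through each task:
  - task 1 (Review): project_id=1 -> matches Helix
  - task 2 (Document): project_id=5 -> matches Nimbus
  - task 3 (Migrate): project_id=1 -> matches Helix
  - task 4 (Test): project_id=6 -> matches Epsilon
  - task 5 (Design): project_id=6 -> matches Epsilon
  - task 6 (Deploy): project_id=5 -> matches Nimbus
  - task 7 (Optimize): project_id=2 -> matches Beta
  - task 8 (Setup): project_id=NULL, no match -> dropped
So 1 of 8 rows is dropped.

SQL:
SELECT a.name, b.name AS project
FROM tasks a
INNER JOIN projects b ON a.project_id = b.id

Result:
name     | project
---------+--------
Review   | Helix  
Document | Nimbus 
Migrate  | Helix  
Test     | Epsilon
Design   | Epsilon
Deploy   | Nimbus 
Optimize | Beta   


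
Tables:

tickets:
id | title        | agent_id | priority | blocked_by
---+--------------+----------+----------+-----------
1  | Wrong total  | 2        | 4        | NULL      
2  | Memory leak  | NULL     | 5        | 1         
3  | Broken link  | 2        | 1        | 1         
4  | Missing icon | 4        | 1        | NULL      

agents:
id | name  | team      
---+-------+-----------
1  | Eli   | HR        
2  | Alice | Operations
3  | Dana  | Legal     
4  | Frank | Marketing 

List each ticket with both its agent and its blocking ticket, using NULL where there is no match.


Two LEFT JOINs from the same base table tickets: one to agents via agent_id, one to tickets itself via blocked_by. Both are LEFT so every ticket is preserved.
Match against agents:
  - ticket 1 (Wrong total): agent_id=2 -> matches Alice
  - ticket 2 (Memory leak): agent_id=NULL, no match -> kept with NULL
  - ticket 3 (Broken link): agent_id=2 -> matches Alice
  - ticket 4 (Missing icon): agent_id=4 -> matches Frank
Match against tickets (self):
  - ticket 1 (Wrong total): blocked_by=NULL -> NULL
  - ticket 2 (Memory leak): blocked_by=1 -> Wrong total
  - ticket 3 (Broken link): blocked_by=1 -> Wrong total
  - ticket 4 (Missing icon): blocked_by=NULL -> NULL

SQL:
SELECT a.title, b.name AS agent, c.title AS blocked_by
FROM tickets a
LEFT JOIN agents b ON a.agent_id = b.id
LEFT JOIN tickets c ON a.blocked_by = c.id

Result:
title        | agent | blocked_by 
-------------+-------+------------
Wrong total  | Alice | NULL       
Memory leak  | NULL  | Wrong total
Broken link  | Alice | Wrong total
Missing icon | Frank | NULL       


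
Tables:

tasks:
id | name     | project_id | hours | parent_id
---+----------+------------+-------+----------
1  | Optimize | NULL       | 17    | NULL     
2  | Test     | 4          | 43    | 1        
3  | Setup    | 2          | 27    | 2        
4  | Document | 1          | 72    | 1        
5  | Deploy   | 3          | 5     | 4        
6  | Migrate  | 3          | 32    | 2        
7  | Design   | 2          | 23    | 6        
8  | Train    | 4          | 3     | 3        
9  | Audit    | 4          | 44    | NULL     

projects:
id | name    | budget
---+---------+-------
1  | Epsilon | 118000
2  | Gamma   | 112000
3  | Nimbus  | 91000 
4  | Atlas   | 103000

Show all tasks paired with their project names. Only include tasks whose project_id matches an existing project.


INNER JOIN keeps only tasks rows whose project_id matches an id in projects. Walk through each task:
  - task 1 (Optimize): project_id=NULL, no match -> dropped
  - task 2 (Test): project_id=4 -> matches Atlas
  - task 3 (Setup): project_id=2 -> matches Gamma
  - task 4 (Document): project_id=1 -> matches Epsilon
  - task 5 (Deploy): project_id=3 -> matches Nimbus
  - task 6 (Migrate): project_id=3 -> matches Nimbus
  - task 7 (Design): project_id=2 -> matches Gamma
  - task 8 (Train): project_id=4 -> matches Atlas
  - task 9 (Audit): project_id=4 -> matches Atlas
So 1 of 9 rows is dropped.

SQL:
SELECT a.name, b.name AS project
FROM tasks a
INNER JOIN projects b ON a.project_id = b.id

Result:
name     | project
---------+--------
Test     | Atlas  
Setup    | Gamma  
Document | Epsilon
Deploy   | Nimbus 
Migrate  | Nimbus 
Design   | Gamma  
Train    | Atlas  
Audit    | Atlas  


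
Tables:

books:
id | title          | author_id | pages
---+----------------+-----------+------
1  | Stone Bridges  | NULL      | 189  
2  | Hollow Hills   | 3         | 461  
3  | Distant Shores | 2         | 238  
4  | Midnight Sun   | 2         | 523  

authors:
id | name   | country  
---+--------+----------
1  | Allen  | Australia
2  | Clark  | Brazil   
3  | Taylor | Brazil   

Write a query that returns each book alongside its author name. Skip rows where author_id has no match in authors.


INNER JOIN keeps only books rows whose author_id matches an id in authors. Walk through each book:
  - book 1 (Stone Bridges): author_id=NULL, no match -> dropped
  - book 2 (Hollow Hills): author_id=3 -> matches Taylor
  - book 3 (Distant Shores): author_id=2 -> matches Clark
  - book 4 (Midnight Sun): author_id=2 -> matches Clark
So 1 of 4 rows is dropped.

SQL:
SELECT a.title, b.name AS author
FROM books a
INNER JOIN authors b ON a.author_id = b.id

Result:
title          | author
---------------+-------
Hollow Hills   | Taylor
Distant Shores | Clark 
Midnight Sun   | Clark 


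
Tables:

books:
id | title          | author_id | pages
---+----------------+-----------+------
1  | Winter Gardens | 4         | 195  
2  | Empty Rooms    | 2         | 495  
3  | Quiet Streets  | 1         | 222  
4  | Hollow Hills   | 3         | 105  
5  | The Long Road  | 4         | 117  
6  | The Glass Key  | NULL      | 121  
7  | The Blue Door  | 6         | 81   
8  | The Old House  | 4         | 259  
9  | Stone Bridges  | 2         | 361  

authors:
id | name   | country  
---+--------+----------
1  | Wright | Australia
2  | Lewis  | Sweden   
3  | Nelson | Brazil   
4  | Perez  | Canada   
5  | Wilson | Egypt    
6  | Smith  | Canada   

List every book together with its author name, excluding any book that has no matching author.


INNER JOIN keeps only books rows whose author_id matches an id in authors. Walk through each book:
  - book 1 (Winter Gardens): author_id=4 -> matches Perez
  - book 2 (Empty Rooms): author_id=2 -> matches Lewis
  - book 3 (Quiet Streets): author_id=1 -> matches Wright
  - book 4 (Hollow Hills): author_id=3 -> matches Nelson
  - book 5 (The Long Road): author_id=4 -> matches Perez
  - book 6 (The Glass Key): author_id=NULL, no match -> dropped
  - book 7 (The Blue Door): author_id=6 -> matches Smith
  - book 8 (The Old House): author_id=4 -> matches Perez
  - book 9 (Stone Bridges): author_id=2 -> matches Lewis
So 1 of 9 rows is dropped.

SQL:
SELECT a.title, b.name AS author
FROM books a
INNER JOIN authors b ON a.author_id = b.id

Result:
title          | author
---------------+-------
Winter Gardens | Perez 
Empty Rooms    | Lewis 
Quiet Streets  | Wright
Hollow Hills   | Nelson
The Long Road  | Perez 
The Blue Door  | Smith 
The Old House  | Perez 
Stone Bridges  | Lewis 


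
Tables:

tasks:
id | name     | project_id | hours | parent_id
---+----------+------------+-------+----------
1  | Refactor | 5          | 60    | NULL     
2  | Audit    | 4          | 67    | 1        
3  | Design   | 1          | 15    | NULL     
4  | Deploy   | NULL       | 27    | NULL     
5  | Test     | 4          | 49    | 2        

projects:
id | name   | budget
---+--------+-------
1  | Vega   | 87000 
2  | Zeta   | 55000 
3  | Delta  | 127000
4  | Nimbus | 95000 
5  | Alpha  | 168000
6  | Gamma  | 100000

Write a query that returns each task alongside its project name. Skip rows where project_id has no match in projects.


INNER JOIN keeps only tasks rows whose project_id matches an id in projects. Walk through each task:
  - task 1 (Refactor): project_id=5 -> matches Alpha
  - task 2 (Audit): project_id=4 -> matches Nimbus
  - task 3 (Design): project_id=1 -> matches Vega
  - task 4 (Deploy): project_id=NULL, no match -> dropped
  - task 5 (Test): project_id=4 -> matches Nimbus
So 1 of 5 rows is dropped.

SQL:
SELECT a.name, b.name AS project
FROM tasks a
INNER JOIN projects b ON a.project_id = b.id

Result:
name     | project
---------+--------
Refactor | Alpha  
Audit    | Nimbus 
Design   | Vega   
Test     | Nimbus 


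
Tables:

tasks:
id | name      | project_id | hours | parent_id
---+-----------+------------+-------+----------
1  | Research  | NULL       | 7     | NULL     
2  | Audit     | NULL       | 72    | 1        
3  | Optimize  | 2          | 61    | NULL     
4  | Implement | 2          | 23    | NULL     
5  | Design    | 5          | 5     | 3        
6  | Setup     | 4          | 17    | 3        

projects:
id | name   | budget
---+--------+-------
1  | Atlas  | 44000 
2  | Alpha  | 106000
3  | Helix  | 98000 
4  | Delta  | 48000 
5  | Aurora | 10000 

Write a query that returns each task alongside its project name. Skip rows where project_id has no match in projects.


INNER JOIN keeps only tasks rows whose project_id matches an id in projects. Walk through each task:
  - task 1 (Research): project_id=NULL, no match -> dropped
  - task 2 (Audit): project_id=NULL, no match -> dropped
  - task 3 (Optimize): project_id=2 -> matches Alpha
  - task 4 (Implement): project_id=2 -> matches Alpha
  - task 5 (Design): project_id=5 -> matches Aurora
  - task 6 (Setup): project_id=4 -> matches Delta
So 2 of 6 rows are dropped.

SQL:
SELECT a.name, b.name AS project
FROM tasks a
INNER JOIN projects b ON a.project_id = b.id

Result:
name      | project
----------+--------
Optimize  | Alpha  
Implement | Alpha  
Design    | Aurora 
Setup     | Delta  


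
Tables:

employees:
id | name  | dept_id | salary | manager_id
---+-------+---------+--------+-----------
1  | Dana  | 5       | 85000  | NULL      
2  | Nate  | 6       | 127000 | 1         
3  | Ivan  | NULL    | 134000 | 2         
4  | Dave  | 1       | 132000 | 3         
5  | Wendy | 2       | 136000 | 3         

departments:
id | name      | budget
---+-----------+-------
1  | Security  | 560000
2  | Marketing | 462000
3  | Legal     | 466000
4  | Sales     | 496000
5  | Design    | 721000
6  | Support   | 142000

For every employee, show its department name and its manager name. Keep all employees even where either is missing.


Two LEFT JOINs from the same base table employees: one to departments via dept_id, one to employees itself via manager_id. Both are LEFT so every employee is preserved.
Match against departments:
  - employee 1 (Dana): dept_id=5 -> matches Design
  - employee 2 (Nate): dept_id=6 -> matches Support
  - employee 3 (Ivan): dept_id=NULL, no match -> kept with NULL
  - employee 4 (Dave): dept_id=1 -> matches Security
  - employee 5 (Wendy): dept_id=2 -> matches Marketing
Match against employees (self):
  - employee 1 (Dana): manager_id=NULL -> NULL
  - employee 2 (Nate): manager_id=1 -> Dana
  - employee 3 (Ivan): manager_id=2 -> Nate
  - employee 4 (Dave): manager_id=3 -> Ivan
  - employee 5 (Wendy): manager_id=3 -> Ivan

SQL:
SELECT a.name, b.name AS department, c.name AS manager
FROM employees a
LEFT JOIN departments b ON a.dept_id = b.id
LEFT JOIN employees c ON a.manager_id = c.id

Result:
name  | department | manager
------+------------+--------
Dana  | Design     | NULL   
Nate  | Support    | Dana   
Ivan  | NULL       | Nate   
Dave  | Security   | Ivan   
Wendy | Marketing  | Ivan   


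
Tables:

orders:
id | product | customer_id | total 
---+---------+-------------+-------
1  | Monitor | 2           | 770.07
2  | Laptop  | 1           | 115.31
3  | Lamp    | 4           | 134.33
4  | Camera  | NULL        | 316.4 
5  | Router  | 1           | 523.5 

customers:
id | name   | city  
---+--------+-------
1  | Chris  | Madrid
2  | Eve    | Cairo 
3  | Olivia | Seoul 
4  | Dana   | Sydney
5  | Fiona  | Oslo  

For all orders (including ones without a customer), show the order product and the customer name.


LEFT JOIN keeps every row from orders (the left table); where customer_id has no match in customers, the customer columns become NULL. Walk through each order:
  - order 1 (Monitor): customer_id=2 -> matches Eve
  - order 2 (Laptop): customer_id=1 -> matches Chris
  - order 3 (Lamp): customer_id=4 -> matches Dana
  - order 4 (Camera): customer_id=NULL, no match -> kept with NULL
  - order 5 (Router): customer_id=1 -> matches Chris
All 5 rows appear; 1 has NULL customer.

SQL:
SELECT a.product, b.name AS customer
FROM orders a
LEFT JOIN customers b ON a.customer_id = b.id

Result:
product | customer
--------+---------
Monitor | Eve     
Laptop  | Chris   
Lamp    | Dana    
Camera  | NULL    
Router  | Chris   


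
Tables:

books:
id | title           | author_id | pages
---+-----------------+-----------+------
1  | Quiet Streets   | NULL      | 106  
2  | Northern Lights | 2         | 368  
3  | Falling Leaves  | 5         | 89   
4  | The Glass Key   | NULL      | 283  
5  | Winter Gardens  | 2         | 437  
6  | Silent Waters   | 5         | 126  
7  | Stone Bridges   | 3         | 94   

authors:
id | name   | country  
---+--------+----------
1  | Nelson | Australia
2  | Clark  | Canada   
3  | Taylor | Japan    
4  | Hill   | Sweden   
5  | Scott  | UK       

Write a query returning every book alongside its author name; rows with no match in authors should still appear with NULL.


LEFT JOIN keeps every row from books (the left table); where author_id has no match in authors, the author columns become NULL. Walk through each book:
  - book 1 (Quiet Streets): author_id=NULL, no match -> kept with NULL
  - book 2 (Northern Lights): author_id=2 -> matches Clark
  - book 3 (Falling Leaves): author_id=5 -> matches Scott
  - book 4 (The Glass Key): author_id=NULL, no match -> kept with NULL
  - book 5 (Winter Gardens): author_id=2 -> matches Clark
  - book 6 (Silent Waters): author_id=5 -> matches Scott
  - book 7 (Stone Bridges): author_id=3 -> matches Taylor
All 7 rows appear; 2 have NULL author.

SQL:
SELECT a.title, b.name AS author
FROM books a
LEFT JOIN authors b ON a.author_id = b.id

Result:
title           | author
----------------+-------
Quiet Streets   | NULL  
Northern Lights | Clark 
Falling Leaves  | Scott 
The Glass Key   | NULL  
Winter Gardens  | Clark 
Silent Waters   | Scott 
Stone Bridges   | Taylor


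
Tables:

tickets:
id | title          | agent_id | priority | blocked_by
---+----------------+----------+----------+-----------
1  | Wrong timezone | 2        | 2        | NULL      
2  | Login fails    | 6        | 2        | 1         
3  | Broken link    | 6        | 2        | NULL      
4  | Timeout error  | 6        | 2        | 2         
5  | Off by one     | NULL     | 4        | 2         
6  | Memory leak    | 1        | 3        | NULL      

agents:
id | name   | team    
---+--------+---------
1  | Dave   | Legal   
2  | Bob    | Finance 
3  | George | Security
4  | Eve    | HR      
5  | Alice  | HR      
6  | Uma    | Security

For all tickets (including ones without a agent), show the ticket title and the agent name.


LEFT JOIN keeps every row from tickets (the left table); where agent_id has no match in agents, the agent columns become NULL. Walk through each ticket:
  - ticket 1 (Wrong timezone): agent_id=2 -> matches Bob
  - ticket 2 (Login fails): agent_id=6 -> matches Uma
  - ticket 3 (Broken link): agent_id=6 -> matches Uma
  - ticket 4 (Timeout error): agent_id=6 -> matches Uma
  - ticket 5 (Off by one): agent_id=NULL, no match -> kept with NULL
  - ticket 6 (Memory leak): agent_id=1 -> matches Dave
All 6 rows appear; 1 has NULL agent.

SQL:
SELECT a.title, b.name AS agent
FROM tickets a
LEFT JOIN agents b ON a.agent_id = b.id

Result:
title          | agent
---------------+------
Wrong timezone | Bob  
Login fails    | Uma  
Broken link    | Uma  
Timeout error  | Uma  
Off by one     | NULL 
Memory leak    | Dave 


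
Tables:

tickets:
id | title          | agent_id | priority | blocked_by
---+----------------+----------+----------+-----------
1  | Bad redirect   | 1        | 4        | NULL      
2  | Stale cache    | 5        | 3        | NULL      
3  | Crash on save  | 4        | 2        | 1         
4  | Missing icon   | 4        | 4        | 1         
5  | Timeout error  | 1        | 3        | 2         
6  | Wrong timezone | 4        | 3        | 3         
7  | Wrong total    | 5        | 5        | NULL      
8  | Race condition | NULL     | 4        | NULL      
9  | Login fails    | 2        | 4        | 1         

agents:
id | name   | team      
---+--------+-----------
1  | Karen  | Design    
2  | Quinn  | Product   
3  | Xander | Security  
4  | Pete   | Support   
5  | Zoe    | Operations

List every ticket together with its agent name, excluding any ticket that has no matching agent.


INNER JOIN keeps only tickets rows whose agent_id matches an id in agents. Walk through each ticket:
  - ticket 1 (Bad redirect): agent_id=1 -> matches Karen
  - ticket 2 (Stale cache): agent_id=5 -> matches Zoe
  - ticket 3 (Crash on save): agent_id=4 -> matches Pete
  - ticket 4 (Missing icon): agent_id=4 -> matches Pete
  - ticket 5 (Timeout error): agent_id=1 -> matches Karen
  - ticket 6 (Wrong timezone): agent_id=4 -> matches Pete
  - ticket 7 (Wrong total): agent_id=5 -> matches Zoe
  - ticket 8 (Race condition): agent_id=NULL, no match -> dropped
  - ticket 9 (Login fails): agent_id=2 -> matches Quinn
So 1 of 9 rows is dropped.

SQL:
SELECT a.title, b.name AS agent
FROM tickets a
INNER JOIN agents b ON a.agent_id = b.id

Result:
title          | agent
---------------+------
Bad redirect   | Karen
Stale cache    | Zoe  
Crash on save  | Pete 
Missing icon   | Pete 
Timeout error  | Karen
Wrong timezone | Pete 
Wrong total    | Zoe  
Login fails    | Quinn


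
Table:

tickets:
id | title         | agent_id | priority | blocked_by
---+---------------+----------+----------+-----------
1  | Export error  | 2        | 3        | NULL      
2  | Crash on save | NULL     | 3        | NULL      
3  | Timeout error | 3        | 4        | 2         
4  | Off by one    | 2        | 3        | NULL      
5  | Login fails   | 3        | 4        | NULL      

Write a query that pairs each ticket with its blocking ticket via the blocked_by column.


This is a self-join: tickets is joined to a second copy of itself, matching each row's blocked_by to another row's id. Use LEFT JOIN so rows with blocked_by=NULL are kept.
  - ticket 1 (Export error): blocked_by=NULL -> NULL
  - ticket 2 (Crash on save): blocked_by=NULL -> NULL
  - ticket 3 (Timeout error): blocked_by=2 -> Crash on save
  - ticket 4 (Off by one): blocked_by=NULL -> NULL
  - ticket 5 (Login fails): blocked_by=NULL -> NULL

SQL:
SELECT a.title AS item, b.title AS blocked_by
FROM tickets a
LEFT JOIN tickets b ON a.blocked_by = b.id

Result:
item          | blocked_by   
--------------+--------------
Export error  | NULL         
Crash on save | NULL         
Timeout error | Crash on save
Off by one    | NULL         
Login fails   | NULL         


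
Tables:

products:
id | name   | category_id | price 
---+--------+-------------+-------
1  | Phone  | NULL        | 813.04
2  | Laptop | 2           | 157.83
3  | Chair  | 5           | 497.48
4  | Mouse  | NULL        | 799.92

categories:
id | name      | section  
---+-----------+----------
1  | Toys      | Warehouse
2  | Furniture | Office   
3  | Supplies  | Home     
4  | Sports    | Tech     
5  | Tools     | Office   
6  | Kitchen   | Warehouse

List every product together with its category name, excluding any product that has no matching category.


INNER JOIN keeps only products rows whose category_id matches an id in categories. Walk through each product:
  - product 1 (Phone): category_id=NULL, no match -> dropped
  - product 2 (Laptop): category_id=2 -> matches Furniture
  - product 3 (Chair): category_id=5 -> matches Tools
  - product 4 (Mouse): category_id=NULL, no match -> dropped
So 2 of 4 rows are dropped.

SQL:
SELECT a.name, b.name AS category
FROM products a
INNER JOIN categories b ON a.category_id = b.id

Result:
name   | category 
-------+----------
Laptop | Furniture
Chair  | Tools    


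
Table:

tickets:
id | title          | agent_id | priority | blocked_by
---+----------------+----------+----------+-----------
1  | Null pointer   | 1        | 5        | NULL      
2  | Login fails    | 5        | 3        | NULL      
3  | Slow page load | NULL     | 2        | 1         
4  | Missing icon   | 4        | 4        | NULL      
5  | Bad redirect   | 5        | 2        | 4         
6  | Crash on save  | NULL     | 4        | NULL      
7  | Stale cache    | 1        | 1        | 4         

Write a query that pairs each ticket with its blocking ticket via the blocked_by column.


This is a self-join: tickets is joined to a second copy of itself, matching each row's blocked_by to another row's id. Use LEFT JOIN so rows with blocked_by=NULL are kept.
  - ticket 1 (Null pointer): blocked_by=NULL -> NULL
  - ticket 2 (Login fails): blocked_by=NULL -> NULL
  - ticket 3 (Slow page load): blocked_by=1 -> Null pointer
  - ticket 4 (Missing icon): blocked_by=NULL -> NULL
  - ticket 5 (Bad redirect): blocked_by=4 -> Missing icon
  - ticket 6 (Crash on save): blocked_by=NULL -> NULL
  - ticket 7 (Stale cache): blocked_by=4 -> Missing icon

SQL:
SELECT a.title AS item, b.title AS blocked_by
FROM tickets a
LEFT JOIN tickets b ON a.blocked_by = b.id

Result:
item           | blocked_by  
---------------+-------------
Null pointer   | NULL        
Login fails    | NULL        
Slow page load | Null pointer
Missing icon   | NULL        
Bad redirect   | Missing icon
Crash on save  | NULL        
Stale cache    | Missing icon


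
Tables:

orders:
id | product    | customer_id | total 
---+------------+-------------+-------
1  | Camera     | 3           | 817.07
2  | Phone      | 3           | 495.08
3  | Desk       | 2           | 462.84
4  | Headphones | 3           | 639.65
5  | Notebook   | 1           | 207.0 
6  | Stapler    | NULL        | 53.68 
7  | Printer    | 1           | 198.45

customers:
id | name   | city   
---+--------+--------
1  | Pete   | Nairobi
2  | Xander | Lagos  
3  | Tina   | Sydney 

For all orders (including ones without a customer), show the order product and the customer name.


LEFT JOIN keeps every row from orders (the left table); where customer_id has no match in customers, the customer columns become NULL. Walk through each order:
  - order 1 (Camera): customer_id=3 -> matches Tina
  - order 2 (Phone): customer_id=3 -> matches Tina
  - order 3 (Desk): customer_id=2 -> matches Xander
  - order 4 (Headphones): customer_id=3 -> matches Tina
  - order 5 (Notebook): customer_id=1 -> matches Pete
  - order 6 (Stapler): customer_id=NULL, no match -> kept with NULL
  - order 7 (Printer): customer_id=1 -> matches Pete
All 7 rows appear; 1 has NULL customer.

SQL:
SELECT a.product, b.name AS customer
FROM orders a
LEFT JOIN customers b ON a.customer_id = b.id

Result:
product    | customer
-----------+---------
Camera     | Tina    
Phone      | Tina    
Desk       | Xander  
Headphones | Tina    
Notebook   | Pete    
Stapler    | NULL    
Printer    | Pete    


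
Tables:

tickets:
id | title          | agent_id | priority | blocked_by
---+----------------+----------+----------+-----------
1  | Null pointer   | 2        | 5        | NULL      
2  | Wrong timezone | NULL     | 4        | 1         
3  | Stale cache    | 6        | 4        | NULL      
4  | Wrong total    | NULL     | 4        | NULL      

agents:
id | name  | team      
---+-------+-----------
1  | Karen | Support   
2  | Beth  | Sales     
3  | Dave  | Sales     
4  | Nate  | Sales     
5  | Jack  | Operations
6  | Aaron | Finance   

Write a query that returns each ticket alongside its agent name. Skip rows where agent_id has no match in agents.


INNER JOIN keeps only tickets rows whose agent_id matches an id in agents. Walk through each ticket:
  - ticket 1 (Null pointer): agent_id=2 -> matches Beth
  - ticket 2 (Wrong timezone): agent_id=NULL, no match -> dropped
  - ticket 3 (Stale cache): agent_id=6 -> matches Aaron
  - ticket 4 (Wrong total): agent_id=NULL, no match -> dropped
So 2 of 4 rows are dropped.

SQL:
SELECT a.title, b.name AS agent
FROM tickets a
INNER JOIN agents b ON a.agent_id = b.id

Result:
title        | agent
-------------+------
Null pointer | Beth 
Stale cache  | Aaron


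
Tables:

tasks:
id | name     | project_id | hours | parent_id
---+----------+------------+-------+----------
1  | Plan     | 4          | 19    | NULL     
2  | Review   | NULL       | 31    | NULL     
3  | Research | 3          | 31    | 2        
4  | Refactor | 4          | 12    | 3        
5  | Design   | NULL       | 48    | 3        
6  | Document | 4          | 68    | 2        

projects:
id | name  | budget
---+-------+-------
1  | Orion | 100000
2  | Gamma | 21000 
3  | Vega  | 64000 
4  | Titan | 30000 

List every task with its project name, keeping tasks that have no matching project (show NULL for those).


LEFT JOIN keeps every row from tasks (the left table); where project_id has no match in projects, the project columns become NULL. Walk through each task:
  - task 1 (Plan): project_id=4 -> matches Titan
  - task 2 (Review): project_id=NULL, no match -> kept with NULL
  - task 3 (Research): project_id=3 -> matches Vega
  - task 4 (Refactor): project_id=4 -> matches Titan
  - task 5 (Design): project_id=NULL, no match -> kept with NULL
  - task 6 (Document): project_id=4 -> matches Titan
All 6 rows appear; 2 have NULL project.

SQL:
SELECT a.name, b.name AS project
FROM tasks a
LEFT JOIN projects b ON a.project_id = b.id

Result:
name     | project
---------+--------
Plan     | Titan  
Review   | NULL   
Research | Vega   
Refactor | Titan  
Design   | NULL   
Document | Titan  


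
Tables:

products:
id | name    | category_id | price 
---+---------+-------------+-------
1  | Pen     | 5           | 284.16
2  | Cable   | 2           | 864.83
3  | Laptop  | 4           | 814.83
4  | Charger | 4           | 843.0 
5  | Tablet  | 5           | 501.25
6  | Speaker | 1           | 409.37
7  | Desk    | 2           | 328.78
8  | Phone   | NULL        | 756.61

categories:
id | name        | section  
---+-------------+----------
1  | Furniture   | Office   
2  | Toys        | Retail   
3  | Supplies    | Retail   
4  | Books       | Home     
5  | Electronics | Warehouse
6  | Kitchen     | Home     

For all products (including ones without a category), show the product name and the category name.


LEFT JOIN keeps every row from products (the left table); where category_id has no match in categories, the category columns become NULL. Walk through each product:
  - product 1 (Pen): category_id=5 -> matches Electronics
  - product 2 (Cable): category_id=2 -> matches Toys
  - product 3 (Laptop): category_id=4 -> matches Books
  - product 4 (Charger): category_id=4 -> matches Books
  - product 5 (Tablet): category_id=5 -> matches Electronics
  - product 6 (Speaker): category_id=1 -> matches Furniture
  - product 7 (Desk): category_id=2 -> matches Toys
  - product 8 (Phone): category_id=NULL, no match -> kept with NULL
All 8 rows appear; 1 has NULL category.

SQL:
SELECT a.name, b.name AS category
FROM products a
LEFT JOIN categories b ON a.category_id = b.id

Result:
name    | category   
--------+------------
Pen     | Electronics
Cable   | Toys       
Laptop  | Books      
Charger | Books      
Tablet  | Electronics
Speaker | Furniture  
Desk    | Toys       
Phone   | NULL       


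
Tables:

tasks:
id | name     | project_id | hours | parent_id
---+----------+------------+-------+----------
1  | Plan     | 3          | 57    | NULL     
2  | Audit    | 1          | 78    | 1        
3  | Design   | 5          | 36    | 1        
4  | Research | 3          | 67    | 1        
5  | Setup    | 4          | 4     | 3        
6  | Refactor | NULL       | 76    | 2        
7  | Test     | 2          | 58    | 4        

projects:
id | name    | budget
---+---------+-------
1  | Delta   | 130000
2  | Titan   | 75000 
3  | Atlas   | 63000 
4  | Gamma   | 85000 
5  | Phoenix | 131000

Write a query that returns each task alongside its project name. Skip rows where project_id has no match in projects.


INNER JOIN keeps only tasks rows whose project_id matches an id in projects. Walk through each task:
  - task 1 (Plan): project_id=3 -> matches Atlas
  - task 2 (Audit): project_id=1 -> matches Delta
  - task 3 (Design): project_id=5 -> matches Phoenix
  - task 4 (Research): project_id=3 -> matches Atlas
  - task 5 (Setup): project_id=4 -> matches Gamma
  - task 6 (Refactor): project_id=NULL, no match -> dropped
  - task 7 (Test): project_id=2 -> matches Titan
So 1 of 7 rows is dropped.

SQL:
SELECT a.name, b.name AS project
FROM tasks a
INNER JOIN projects b ON a.project_id = b.id

Result:
name     | project
---------+--------
Plan     | Atlas  
Audit    | Delta  
Design   | Phoenix
Research | Atlas  
Setup    | Gamma  
Test     | Titan  
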